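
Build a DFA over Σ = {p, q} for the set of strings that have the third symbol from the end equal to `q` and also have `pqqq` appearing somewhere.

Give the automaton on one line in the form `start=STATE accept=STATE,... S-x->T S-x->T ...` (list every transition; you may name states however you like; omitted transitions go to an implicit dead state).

Run two small machines in parallel and take their product. The first has 15 states tracking the last 3 symbols read; the second has 5 states tracking whether and how much of `pqqq` has been seen. A product state is a pair (one from each), accepting exactly when both do. Minimizing collapses redundant product states.
12 states suffice.
       p  q 
>  A   B  A 
   B   B  C 
   C   B  D 
   D   B  E 
 * E   F  E 
 * F   G  H 
 * G   I  J 
 * H   K  L 
   I   I  J 
   J   K  L 
   K   G  H 
   L   F  E 
(> = start, * = accepting)

start=A accept=E,F,G,H A-p->B A-q->A B-p->B B-q->C C-p->B C-q->D D-p->B D-q->E E-p->F E-q->E F-p->G F-q->H G-p->I G-q->J H-p->K H-q->L I-p->I I-q->J J-p->K J-q->L K-p->G K-q->H L-p->F L-q->E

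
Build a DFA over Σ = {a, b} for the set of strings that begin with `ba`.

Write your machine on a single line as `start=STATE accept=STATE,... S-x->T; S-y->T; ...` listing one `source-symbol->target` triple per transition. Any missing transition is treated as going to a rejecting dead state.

start=s0; accept=s2; s0-a->s3; s0-b->s1; s1-a->s2; s1-b->s3; s2-a->s2; s2-b->s2; s3-a->s3; s3-b->s3

Walk along `ba` while the input agrees: from s0 take `b` to s1, and so on. Any deviation drops to the rejecting sink s3. Once s2 is reached the prefix is confirmed and every continuation is accepted.
With 4 states:
        a   b  
>  s0   s3  s1 
   s1   s2  s3 
 * s2   s2  s2 
   s3   s3  s3 
(> = start, * = accepting)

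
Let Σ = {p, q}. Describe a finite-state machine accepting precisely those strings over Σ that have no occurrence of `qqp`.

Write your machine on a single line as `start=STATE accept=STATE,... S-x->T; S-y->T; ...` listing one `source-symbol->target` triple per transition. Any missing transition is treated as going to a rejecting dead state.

This is the complement of 'contains `qqp`'. Use the same substring-matching states — s0 through s3 holding how much of `qqp` has just been matched — but flip the accepting set: everything except the trap s3 accepts.
With 4 states:
        p   q  
>* s0   s0  s1 
 * s1   s0  s2 
 * s2   s3  s2 
   s3   s3  s3 
(> = start, * = accepting)

start=s0; accept=s0,s1,s2; s0-p->s0; s0-q->s1; s1-p->s0; s1-q->s2; s2-p->s3; s2-q->s2; s3-p->s3; s3-q->s3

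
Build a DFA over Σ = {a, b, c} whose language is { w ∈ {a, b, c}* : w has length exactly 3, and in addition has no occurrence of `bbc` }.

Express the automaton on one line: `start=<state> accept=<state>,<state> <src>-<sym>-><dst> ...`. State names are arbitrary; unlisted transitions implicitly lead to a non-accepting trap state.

start=s0 accept=s5 s0-a->s1 s0-b->s2 s0-c->s1 s1-a->s3 s1-b->s3 s1-c->s3 s2-a->s3 s2-b->s4 s2-c->s3 s3-a->s5 s3-b->s5 s3-c->s5 s4-a->s5 s4-b->s5 s4-c->s6 s5-a->s6 s5-b->s6 s5-c->s6 s6-a->s6 s6-b->s6 s6-c->s6

Run two small machines in parallel and take their product. The first has 5 states tracking the input length, saturating at 4; the second has 4 states tracking partial matches of the forbidden pattern `bbc`. A product state is a pair (one from each), accepting exactly when both do. Equivalent product states are then merged.
        a   b   c  
>  s0   s1  s2  s1 
   s1   s3  s3  s3 
   s2   s3  s4  s3 
   s3   s5  s5  s5 
   s4   s5  s5  s6 
 * s5   s6  s6  s6 
   s6   s6  s6  s6 
(> = start, * = accepting)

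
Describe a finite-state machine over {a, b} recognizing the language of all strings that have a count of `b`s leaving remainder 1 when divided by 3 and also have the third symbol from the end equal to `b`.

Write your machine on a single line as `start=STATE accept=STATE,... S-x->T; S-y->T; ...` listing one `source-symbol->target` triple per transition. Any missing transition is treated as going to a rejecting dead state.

start=S0; accept=S4,S10,S12,S13; S0-a->S0; S0-b->S1; S1-a->S2; S1-b->S3; S2-a->S4; S2-b->S3; S3-a->S5; S3-b->S6; S4-a->S7; S4-b->S3; S5-a->S5; S5-b->S8; S6-a->S9; S6-b->S10; S7-a->S7; S7-b->S3; S8-a->S9; S8-b->S11; S9-a->S0; S9-b->S12; S10-a->S13; S10-b->S3; S11-a->S13; S11-b->S3; S12-a->S2; S12-b->S3; S13-a->S4; S13-b->S3

Handle the two conditions separately and then intersect. One (3 states) tracks the count of `b`s modulo 3; the other (15 states) tracks the last 3 symbols read. Each combined state is a pair, one component from each; accept when both components accept. After merging equivalent states the machine shrinks.
With 14 states:
          a    b  
>  S0     S0   S1 
   S1     S2   S3 
   S2     S4   S3 
   S3     S5   S6 
 * S4     S7   S3 
   S5     S5   S8 
   S6     S9  S10 
   S7     S7   S3 
   S8     S9  S11 
   S9     S0  S12 
 * S10   S13   S3 
   S11   S13   S3 
 * S12    S2   S3 
 * S13    S4   S3 
(> = start, * = accepting)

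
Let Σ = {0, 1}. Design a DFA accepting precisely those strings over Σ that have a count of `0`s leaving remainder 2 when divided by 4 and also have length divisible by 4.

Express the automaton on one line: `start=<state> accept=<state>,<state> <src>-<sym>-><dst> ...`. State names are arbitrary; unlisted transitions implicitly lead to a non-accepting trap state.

start=S0 accept=S11 S0-0->S1 S0-1->S2 S1-0->S3 S1-1->S4 S2-0->S4 S2-1->S5 S3-0->S6 S3-1->S7 S4-0->S7 S4-1->S8 S5-0->S8 S5-1->S9 S6-0->S0 S6-1->S10 S7-0->S10 S7-1->S11 S8-0->S11 S8-1->S12 S9-0->S12 S9-1->S0 S10-0->S2 S10-1->S13 S11-0->S13 S11-1->S14 S12-0->S14 S12-1->S1 S13-0->S5 S13-1->S15 S14-0->S15 S14-1->S3 S15-0->S9 S15-1->S6

Build one automaton per condition and run them in lockstep. One (4 states) tracks the count of `0`s modulo 4; the other (4 states) tracks the input length modulo 4. Each combined state is a pair, one component from each; accept when both components accept.
A 16-state machine:
          0    1  
>  S0     S1   S2 
   S1     S3   S4 
   S2     S4   S5 
   S3     S6   S7 
   S4     S7   S8 
   S5     S8   S9 
   S6     S0  S10 
   S7    S10  S11 
   S8    S11  S12 
   S9    S12   S0 
   S10    S2  S13 
 * S11   S13  S14 
   S12   S14   S1 
   S13    S5  S15 
   S14   S15   S3 
   S15    S9   S6 
(> = start, * = accepting)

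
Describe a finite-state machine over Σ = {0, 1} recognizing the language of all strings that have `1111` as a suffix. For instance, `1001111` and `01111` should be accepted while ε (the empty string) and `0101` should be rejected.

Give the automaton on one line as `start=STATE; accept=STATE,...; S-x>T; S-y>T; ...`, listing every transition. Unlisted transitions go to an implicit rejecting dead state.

start=S0; accept=S4; S0-0>S0; S0-1>S1; S1-0>S0; S1-1>S2; S2-0>S0; S2-1>S3; S3-0>S0; S3-1>S4; S4-0>S0; S4-1>S4

Let each state record the length of the longest suffix of the input read so far that is also a prefix of `1111`. S1 means the last symbol is `1`; S2 means the last 2 symbols are `11`; S3 means the last 3 symbols are `111`; S4 means the last 4 symbols are `1111`. Accept only at S4, where the string currently ends in `1111`.
A 5-state machine:
        0   1  
>  S0   S0  S1 
   S1   S0  S2 
   S2   S0  S3 
   S3   S0  S4 
 * S4   S0  S4 
(> = start, * = accepting)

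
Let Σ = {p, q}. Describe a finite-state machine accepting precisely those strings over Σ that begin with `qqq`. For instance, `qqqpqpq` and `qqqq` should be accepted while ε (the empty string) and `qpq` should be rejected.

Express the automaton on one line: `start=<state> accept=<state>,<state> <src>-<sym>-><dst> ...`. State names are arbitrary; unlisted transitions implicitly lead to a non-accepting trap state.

start=s0 accept=s3 s0-p->s4 s0-q->s1 s1-p->s4 s1-q->s2 s2-p->s4 s2-q->s3 s3-p->s3 s3-q->s3 s4-p->s4 s4-q->s4

Check the first 3 symbols one by one: s0 through s2 record how many have matched `qqq` so far; any wrong symbol goes to the dead state s4. After all 3 match we enter the accepting sink s3.
        p   q  
>  s0   s4  s1 
   s1   s4  s2 
   s2   s4  s3 
 * s3   s3  s3 
   s4   s4  s4 
(> = start, * = accepting)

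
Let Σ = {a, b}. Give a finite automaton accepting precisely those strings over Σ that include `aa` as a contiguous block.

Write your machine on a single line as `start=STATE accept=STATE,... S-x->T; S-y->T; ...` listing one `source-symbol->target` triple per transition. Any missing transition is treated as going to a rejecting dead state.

States q0..q1 record the length of the longest prefix of `aa` that matches the current input suffix. Reaching q2 means `aa` has been seen, and we stay there forever. Accept from q2.
3 states suffice.
        a   b  
>  q0   q1  q0 
   q1   q2  q0 
 * q2   q2  q2 
(> = start, * = accepting)

start=q0; accept=q2; q0-a->q1; q0-b->q0; q1-a->q2; q1-b->q0; q2-a->q2; q2-b->q2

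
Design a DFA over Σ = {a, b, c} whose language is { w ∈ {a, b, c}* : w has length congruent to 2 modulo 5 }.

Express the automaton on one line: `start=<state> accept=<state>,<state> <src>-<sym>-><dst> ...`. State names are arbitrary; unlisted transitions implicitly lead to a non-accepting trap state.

Count input length modulo 5: every symbol advances one step around the cycle q0 → q1 → q2 → q3 → q4 → q0. Accept at q2.
        a   b   c  
>  q0   q1  q1  q1 
   q1   q2  q2  q2 
 * q2   q3  q3  q3 
   q3   q4  q4  q4 
   q4   q0  q0  q0 
(> = start, * = accepting)

start=q0 accept=q2 q0-a->q1 q0-b->q1 q0-c->q1 q1-a->q2 q1-b->q2 q1-c->q2 q2-a->q3 q2-b->q3 q2-c->q3 q3-a->q4 q3-b->q4 q3-c->q4 q4-a->q0 q4-b->q0 q4-c->q0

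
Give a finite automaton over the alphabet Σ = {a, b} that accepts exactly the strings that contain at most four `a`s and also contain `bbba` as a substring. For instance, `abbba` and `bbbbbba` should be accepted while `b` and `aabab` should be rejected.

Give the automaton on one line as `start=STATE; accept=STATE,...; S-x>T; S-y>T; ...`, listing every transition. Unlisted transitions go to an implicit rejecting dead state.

start=s0; accept=s14,s17,s19,s20; s0-a>s1; s0-b>s2; s1-a>s3; s1-b>s4; s2-a>s1; s2-b>s5; s3-a>s6; s3-b>s7; s4-a>s3; s4-b>s8; s5-a>s1; s5-b>s9; s6-a>s10; s6-b>s11; s7-a>s6; s7-b>s12; s8-a>s3; s8-b>s13; s9-a>s14; s9-b>s9; s10-a>s10; s10-b>s10; s11-a>s10; s11-b>s15; s12-a>s6; s12-b>s16; s13-a>s17; s13-b>s13; s14-a>s17; s14-b>s14; s15-a>s10; s15-b>s18; s16-a>s19; s16-b>s16; s17-a>s19; s17-b>s17; s18-a>s20; s18-b>s18; s19-a>s20; s19-b>s19; s20-a>s10; s20-b>s20

Handle the two conditions separately and then intersect. The first has 6 states tracking the count of `a`s, saturating at 5; the second has 5 states tracking whether and how much of `bbba` has been seen. A product state is a pair (one from each), accepting exactly when both do. Minimizing collapses redundant product states.
21 states suffice.
          a    b  
>  s0     s1   s2 
   s1     s3   s4 
   s2     s1   s5 
   s3     s6   s7 
   s4     s3   s8 
   s5     s1   s9 
   s6    s10  s11 
   s7     s6  s12 
   s8     s3  s13 
   s9    s14   s9 
   s10   s10  s10 
   s11   s10  s15 
   s12    s6  s16 
   s13   s17  s13 
 * s14   s17  s14 
   s15   s10  s18 
   s16   s19  s16 
 * s17   s19  s17 
   s18   s20  s18 
 * s19   s20  s19 
 * s20   s10  s20 
(> = start, * = accepting)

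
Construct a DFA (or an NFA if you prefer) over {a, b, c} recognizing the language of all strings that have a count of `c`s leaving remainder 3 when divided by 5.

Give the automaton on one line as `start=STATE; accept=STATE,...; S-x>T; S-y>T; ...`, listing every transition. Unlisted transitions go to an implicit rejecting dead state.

start=S0; accept=S3; S0-a>S0; S0-b>S0; S0-c>S1; S1-a>S1; S1-b>S1; S1-c>S2; S2-a>S2; S2-b>S2; S2-c>S3; S3-a>S3; S3-b>S3; S3-c>S4; S4-a>S4; S4-b>S4; S4-c>S0

The only thing that matters is how many `c`s have appeared, reduced mod 5. Use one state per residue: S0 for 0, …, S4 for 4. Reading `c` moves to the next residue; anything else stays put. S3 is accepting.
A 5-state machine:
        a   b   c  
>  S0   S0  S0  S1 
   S1   S1  S1  S2 
   S2   S2  S2  S3 
 * S3   S3  S3  S4 
   S4   S4  S4  S0 
(> = start, * = accepting)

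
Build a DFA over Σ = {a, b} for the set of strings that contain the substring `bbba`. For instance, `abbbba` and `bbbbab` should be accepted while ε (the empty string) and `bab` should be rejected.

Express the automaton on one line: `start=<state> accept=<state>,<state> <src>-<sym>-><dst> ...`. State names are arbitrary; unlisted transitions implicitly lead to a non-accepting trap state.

start=q0 accept=q4 q0-a->q0 q0-b->q1 q1-a->q0 q1-b->q2 q2-a->q0 q2-b->q3 q3-a->q4 q3-b->q3 q4-a->q4 q4-b->q4

Track how much of `bbba` has been matched so far: state q0 is no progress, q4 is the absorbing accept state reached once `bbba` has occurred. Intermediate states record partial matches; on a mismatch, fall back to the longest reusable overlap.
5 states suffice.
        a   b  
>  q0   q0  q1 
   q1   q0  q2 
   q2   q0  q3 
   q3   q4  q3 
 * q4   q4  q4 
(> = start, * = accepting)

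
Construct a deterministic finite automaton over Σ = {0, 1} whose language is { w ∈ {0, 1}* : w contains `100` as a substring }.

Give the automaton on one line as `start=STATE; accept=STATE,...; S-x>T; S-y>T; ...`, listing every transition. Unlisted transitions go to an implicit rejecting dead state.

start=q0; accept=q3; q0-0>q0; q0-1>q1; q1-0>q2; q1-1>q1; q2-0>q3; q2-1>q1; q3-0>q3; q3-1>q3

States q0..q2 record the length of the longest prefix of `100` that matches the current input suffix. Reaching q3 means `100` has been seen, and we stay there forever. Accept from q3.
A 4-state machine:
        0   1  
>  q0   q0  q1 
   q1   q2  q1 
   q2   q3  q1 
 * q3   q3  q3 
(> = start, * = accepting)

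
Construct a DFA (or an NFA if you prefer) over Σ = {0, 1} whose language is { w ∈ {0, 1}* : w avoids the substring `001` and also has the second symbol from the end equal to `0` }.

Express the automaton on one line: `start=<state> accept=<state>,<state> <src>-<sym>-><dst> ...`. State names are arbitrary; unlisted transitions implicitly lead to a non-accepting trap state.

start=A accept=D,E A-0->B A-1->C B-0->D B-1->E C-0->F C-1->G D-0->D D-1->H E-0->F E-1->G F-0->D F-1->E G-0->F G-1->G H-0->I H-1->J I-0->K I-1->H J-0->I J-1->J K-0->K K-1->H

Build one automaton per condition and run them in lockstep. One (4 states) tracks partial matches of the forbidden pattern `001`; the other (7 states) tracks the last 2 symbols read. Each combined state is a pair, one component from each; accept when both components accept.
11 states suffice.
       0  1 
>  A   B  C 
   B   D  E 
   C   F  G 
 * D   D  H 
 * E   F  G 
   F   D  E 
   G   F  G 
   H   I  J 
   I   K  H 
   J   I  J 
   K   K  H 
(> = start, * = accepting)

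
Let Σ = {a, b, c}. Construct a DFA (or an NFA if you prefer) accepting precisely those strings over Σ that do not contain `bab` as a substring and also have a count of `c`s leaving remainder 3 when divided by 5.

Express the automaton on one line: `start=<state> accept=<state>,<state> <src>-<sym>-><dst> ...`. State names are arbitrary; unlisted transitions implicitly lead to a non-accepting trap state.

Handle the two conditions separately and then intersect. One (4 states) tracks partial matches of the forbidden pattern `bab`; the other (5 states) tracks the count of `c`s modulo 5. Each combined state is a pair, one component from each; accept when both components accept.
20 states suffice.
          a    b    c  
>  q0     q0   q1   q2 
   q1     q3   q1   q2 
   q2     q2   q4   q5 
   q3     q0   q6   q2 
   q4     q7   q4   q5 
   q5     q5   q8   q9 
   q6     q6   q6  q10 
   q7     q2  q10   q5 
   q8    q11   q8   q9 
 * q9     q9  q12  q13 
   q10   q10  q10  q14 
   q11    q5  q14   q9 
 * q12   q15  q12  q13 
   q13   q13  q16   q0 
   q14   q14  q14  q17 
 * q15    q9  q17  q13 
   q16   q18  q16   q0 
   q17   q17  q17  q19 
   q18   q13  q19   q0 
   q19   q19  q19   q6 
(> = start, * = accepting)

start=q0 accept=q9,q12,q15 q0-a->q0 q0-b->q1 q0-c->q2 q1-a->q3 q1-b->q1 q1-c->q2 q2-a->q2 q2-b->q4 q2-c->q5 q3-a->q0 q3-b->q6 q3-c->q2 q4-a->q7 q4-b->q4 q4-c->q5 q5-a->q5 q5-b->q8 q5-c->q9 q6-a->q6 q6-b->q6 q6-c->q10 q7-a->q2 q7-b->q10 q7-c->q5 q8-a->q11 q8-b->q8 q8-c->q9 q9-a->q9 q9-b->q12 q9-c->q13 q10-a->q10 q10-b->q10 q10-c->q14 q11-a->q5 q11-b->q14 q11-c->q9 q12-a->q15 q12-b->q12 q12-c->q13 q13-a->q13 q13-b->q16 q13-c->q0 q14-a->q14 q14-b->q14 q14-c->q17 q15-a->q9 q15-b->q17 q15-c->q13 q16-a->q18 q16-b->q16 q16-c->q0 q17-a->q17 q17-b->q17 q17-c->q19 q18-a->q13 q18-b->q19 q18-c->q0 q19-a->q19 q19-b->q19 q19-c->q6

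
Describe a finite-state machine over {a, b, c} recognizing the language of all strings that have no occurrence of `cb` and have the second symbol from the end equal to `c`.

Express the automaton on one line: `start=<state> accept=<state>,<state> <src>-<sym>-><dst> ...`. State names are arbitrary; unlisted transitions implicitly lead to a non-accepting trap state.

Handle the two conditions separately and then intersect. One (3 states) tracks partial matches of the forbidden pattern `cb`; the other (13 states) tracks the last 2 symbols read. Each combined state is a pair, one component from each; accept when both components accept.
          a    b    c  
>  S0     S1   S2   S3 
   S1     S4   S5   S6 
   S2     S7   S8   S9 
   S3    S10  S11  S12 
   S4     S4   S5   S6 
   S5     S7   S8   S9 
   S6    S10  S11  S12 
   S7     S4   S5   S6 
   S8     S7   S8   S9 
   S9    S10  S11  S12 
 * S10    S4   S5   S6 
   S11   S13  S14  S15 
 * S12   S10  S11  S12 
   S13   S16  S17  S18 
   S14   S13  S14  S15 
   S15   S19  S11  S20 
   S16   S16  S17  S18 
   S17   S13  S14  S15 
   S18   S19  S11  S20 
   S19   S16  S17  S18 
   S20   S19  S11  S20 
(> = start, * = accepting)

start=S0 accept=S10,S12 S0-a->S1 S0-b->S2 S0-c->S3 S1-a->S4 S1-b->S5 S1-c->S6 S2-a->S7 S2-b->S8 S2-c->S9 S3-a->S10 S3-b->S11 S3-c->S12 S4-a->S4 S4-b->S5 S4-c->S6 S5-a->S7 S5-b->S8 S5-c->S9 S6-a->S10 S6-b->S11 S6-c->S12 S7-a->S4 S7-b->S5 S7-c->S6 S8-a->S7 S8-b->S8 S8-c->S9 S9-a->S10 S9-b->S11 S9-c->S12 S10-a->S4 S10-b->S5 S10-c->S6 S11-a->S13 S11-b->S14 S11-c->S15 S12-a->S10 S12-b->S11 S12-c->S12 S13-a->S16 S13-b->S17 S13-c->S18 S14-a->S13 S14-b->S14 S14-c->S15 S15-a->S19 S15-b->S11 S15-c->S20 S16-a->S16 S16-b->S17 S16-c->S18 S17-a->S13 S17-b->S14 S17-c->S15 S18-a->S19 S18-b->S11 S18-c->S20 S19-a->S16 S19-b->S17 S19-c->S18 S20-a->S19 S20-b->S11 S20-c->S20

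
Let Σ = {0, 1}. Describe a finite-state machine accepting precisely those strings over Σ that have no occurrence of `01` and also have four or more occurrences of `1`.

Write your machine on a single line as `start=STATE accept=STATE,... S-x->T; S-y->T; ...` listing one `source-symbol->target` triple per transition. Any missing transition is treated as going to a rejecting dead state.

Build one automaton per condition and run them in lockstep. The first has 3 states tracking partial matches of the forbidden pattern `01`; the second has 6 states tracking the count of `1`s, saturating at 5. A product state is a pair (one from each), accepting exactly when both do.
A 17-state machine:
          0    1  
>  q0     q1   q2 
   q1     q1   q3 
   q2     q4   q5 
   q3     q3   q6 
   q4     q4   q6 
   q5     q7   q8 
   q6     q6   q9 
   q7     q7   q9 
   q8    q10  q11 
   q9     q9  q12 
   q10   q10  q12 
 * q11   q13  q14 
   q12   q12  q15 
 * q13   q13  q15 
 * q14   q16  q14 
   q15   q15  q15 
 * q16   q16  q15 
(> = start, * = accepting)

start=q0; accept=q11,q13,q14,q16; q0-0->q1; q0-1->q2; q1-0->q1; q1-1->q3; q2-0->q4; q2-1->q5; q3-0->q3; q3-1->q6; q4-0->q4; q4-1->q6; q5-0->q7; q5-1->q8; q6-0->q6; q6-1->q9; q7-0->q7; q7-1->q9; q8-0->q10; q8-1->q11; q9-0->q9; q9-1->q12; q10-0->q10; q10-1->q12; q11-0->q13; q11-1->q14; q12-0->q12; q12-1->q15; q13-0->q13; q13-1->q15; q14-0->q16; q14-1->q14; q15-0->q15; q15-1->q15; q16-0->q16; q16-1->q15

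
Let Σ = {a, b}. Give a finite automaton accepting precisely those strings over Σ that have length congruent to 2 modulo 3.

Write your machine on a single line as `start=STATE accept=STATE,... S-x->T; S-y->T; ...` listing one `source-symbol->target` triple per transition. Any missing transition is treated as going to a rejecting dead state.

Count input length modulo 3: every symbol advances one step around the cycle q0 → q1 → q2 → q0. Accept at q2.
A 3-state machine:
        a   b  
>  q0   q1  q1 
   q1   q2  q2 
 * q2   q0  q0 
(> = start, * = accepting)

start=q0; accept=q2; q0-a->q1; q0-b->q1; q1-a->q2; q1-b->q2; q2-a->q0; q2-b->q0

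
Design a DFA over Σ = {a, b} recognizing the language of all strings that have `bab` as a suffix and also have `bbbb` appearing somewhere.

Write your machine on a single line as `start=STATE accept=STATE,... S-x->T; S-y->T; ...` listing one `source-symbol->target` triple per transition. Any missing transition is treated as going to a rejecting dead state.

start=q0; accept=q9; q0-a->q0; q0-b->q1; q1-a->q2; q1-b->q3; q2-a->q0; q2-b->q4; q3-a->q2; q3-b->q5; q4-a->q2; q4-b->q3; q5-a->q2; q5-b->q6; q6-a->q7; q6-b->q6; q7-a->q8; q7-b->q9; q8-a->q8; q8-b->q6; q9-a->q7; q9-b->q6

Handle the two conditions separately and then intersect. One (4 states) tracks how much of the suffix `bab` has currently been matched; the other (5 states) tracks whether and how much of `bbbb` has been seen. Each combined state is a pair, one component from each; accept when both components accept.
10 states suffice.
        a   b  
>  q0   q0  q1 
   q1   q2  q3 
   q2   q0  q4 
   q3   q2  q5 
   q4   q2  q3 
   q5   q2  q6 
   q6   q7  q6 
   q7   q8  q9 
   q8   q8  q6 
 * q9   q7  q6 
(> = start, * = accepting)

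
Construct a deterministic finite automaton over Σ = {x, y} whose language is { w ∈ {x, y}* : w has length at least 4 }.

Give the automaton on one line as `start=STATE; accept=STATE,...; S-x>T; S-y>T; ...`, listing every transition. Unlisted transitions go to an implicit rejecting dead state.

We only need to distinguish lengths 0, 1, …, 4, and '>4'. Chain A → B → C → D → E → F on every symbol, with F looping. Accepting states: {E, F}.
With 6 states:
       x  y 
>  A   B  B 
   B   C  C 
   C   D  D 
   D   E  E 
 * E   F  F 
 * F   F  F 
(> = start, * = accepting)

start=A; accept=E,F; A-x>B; A-y>B; B-x>C; B-y>C; C-x>D; C-y>D; D-x>E; D-y>E; E-x>F; E-y>F; F-x>F; F-y>F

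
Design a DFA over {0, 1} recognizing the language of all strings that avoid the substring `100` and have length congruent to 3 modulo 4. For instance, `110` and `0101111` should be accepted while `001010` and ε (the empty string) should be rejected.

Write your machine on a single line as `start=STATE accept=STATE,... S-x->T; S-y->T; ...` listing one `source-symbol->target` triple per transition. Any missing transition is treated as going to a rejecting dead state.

Handle the two conditions separately and then intersect. The first has 4 states tracking partial matches of the forbidden pattern `100`; the second has 4 states tracking the input length modulo 4. A product state is a pair (one from each), accepting exactly when both do. Minimizing collapses redundant product states.
13 states suffice.
       0  1 
>  A   B  C 
   B   D  E 
   C   F  E 
   D   G  H 
   E   I  H 
   F   J  H 
 * G   A  K 
 * H   L  K 
 * I   J  K 
   J   J  J 
   K   M  C 
   L   J  C 
   M   J  E 
(> = start, * = accepting)

start=A; accept=G,H,I; A-0->B; A-1->C; B-0->D; B-1->E; C-0->F; C-1->E; D-0->G; D-1->H; E-0->I; E-1->H; F-0->J; F-1->H; G-0->A; G-1->K; H-0->L; H-1->K; I-0->J; I-1->K; J-0->J; J-1->J; K-0->M; K-1->C; L-0->J; L-1->C; M-0->J; M-1->E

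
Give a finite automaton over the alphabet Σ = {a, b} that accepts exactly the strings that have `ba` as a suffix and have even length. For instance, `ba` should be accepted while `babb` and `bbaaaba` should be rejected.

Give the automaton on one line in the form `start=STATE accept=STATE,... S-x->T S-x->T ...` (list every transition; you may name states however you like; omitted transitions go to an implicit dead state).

start=q0 accept=q4 q0-a->q1 q0-b->q2 q1-a->q0 q1-b->q3 q2-a->q4 q2-b->q3 q3-a->q5 q3-b->q2 q4-a->q1 q4-b->q2 q5-a->q0 q5-b->q3

Handle the two conditions separately and then intersect. The first has 3 states tracking how much of the suffix `ba` has currently been matched; the second has 2 states tracking the input length modulo 2. A product state is a pair (one from each), accepting exactly when both do.
6 states suffice.
        a   b  
>  q0   q1  q2 
   q1   q0  q3 
   q2   q4  q3 
   q3   q5  q2 
 * q4   q1  q2 
   q5   q0  q3 
(> = start, * = accepting)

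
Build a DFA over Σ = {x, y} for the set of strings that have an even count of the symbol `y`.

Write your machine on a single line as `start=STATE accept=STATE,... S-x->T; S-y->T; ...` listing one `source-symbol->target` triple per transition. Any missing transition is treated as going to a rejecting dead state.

start=q0; accept=q0; q0-x->q0; q0-y->q1; q1-x->q1; q1-y->q0

Keep the running count of `y`s modulo 2: each `y` advances along the cycle q0 → q1 → q0 while other symbols loop. Accept at q0.
        x   y  
>* q0   q0  q1 
   q1   q1  q0 
(> = start, * = accepting)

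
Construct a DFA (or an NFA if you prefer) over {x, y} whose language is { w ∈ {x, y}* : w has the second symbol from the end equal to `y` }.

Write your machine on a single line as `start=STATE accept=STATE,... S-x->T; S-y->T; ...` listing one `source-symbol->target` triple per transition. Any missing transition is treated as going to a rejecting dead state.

Because acceptance depends on a position counted from the end, the machine has to buffer the most recent 2 symbols. Make each state the string of the last up-to-2 symbols read; on input `x` shift the window left and append `x`. Accept when the buffered window has length 2 and begins with `y`.
With 7 states:
        x   y  
>  q0   q1  q2 
   q1   q3  q4 
   q2   q5  q6 
   q3   q3  q4 
   q4   q5  q6 
 * q5   q3  q4 
 * q6   q5  q6 
(> = start, * = accepting)

start=q0; accept=q5,q6; q0-x->q1; q0-y->q2; q1-x->q3; q1-y->q4; q2-x->q5; q2-y->q6; q3-x->q3; q3-y->q4; q4-x->q5; q4-y->q6; q5-x->q3; q5-y->q4; q6-x->q5; q6-y->q6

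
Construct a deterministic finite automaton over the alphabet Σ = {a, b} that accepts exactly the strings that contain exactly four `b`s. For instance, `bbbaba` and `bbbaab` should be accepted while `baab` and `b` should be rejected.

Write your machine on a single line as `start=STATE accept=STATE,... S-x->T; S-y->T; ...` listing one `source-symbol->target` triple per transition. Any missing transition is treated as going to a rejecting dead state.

Count `b`s, saturating at 5: states q0 through q4 mean 0 through 4 `b`s seen; q5 means more than 4. Each `b` increments (capped at q5); other symbols loop. Accept from {q4}.
With 6 states:
        a   b  
>  q0   q0  q1 
   q1   q1  q2 
   q2   q2  q3 
   q3   q3  q4 
 * q4   q4  q5 
   q5   q5  q5 
(> = start, * = accepting)

start=q0; accept=q4; q0-a->q0; q0-b->q1; q1-a->q1; q1-b->q2; q2-a->q2; q2-b->q3; q3-a->q3; q3-b->q4; q4-a->q4; q4-b->q5; q5-a->q5; q5-b->q5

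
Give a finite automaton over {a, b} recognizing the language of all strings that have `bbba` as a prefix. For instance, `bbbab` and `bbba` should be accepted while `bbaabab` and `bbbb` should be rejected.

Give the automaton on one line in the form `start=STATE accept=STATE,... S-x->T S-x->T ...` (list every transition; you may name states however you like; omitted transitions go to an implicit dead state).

start=q0 accept=q4 q0-a->q5 q0-b->q1 q1-a->q5 q1-b->q2 q2-a->q5 q2-b->q3 q3-a->q4 q3-b->q5 q4-a->q4 q4-b->q4 q5-a->q5 q5-b->q5

Check the first 4 symbols one by one: q0 through q3 record how many have matched `bbba` so far; any wrong symbol goes to the dead state q5. After all 4 match we enter the accepting sink q4.
        a   b  
>  q0   q5  q1 
   q1   q5  q2 
   q2   q5  q3 
   q3   q4  q5 
 * q4   q4  q4 
   q5   q5  q5 
(> = start, * = accepting)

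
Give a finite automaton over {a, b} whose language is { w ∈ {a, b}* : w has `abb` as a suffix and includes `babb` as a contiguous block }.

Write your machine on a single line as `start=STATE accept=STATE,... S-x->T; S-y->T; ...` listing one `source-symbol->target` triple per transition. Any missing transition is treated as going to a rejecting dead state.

start=S0; accept=S7; S0-a->S1; S0-b->S2; S1-a->S1; S1-b->S3; S2-a->S4; S2-b->S2; S3-a->S4; S3-b->S5; S4-a->S1; S4-b->S6; S5-a->S4; S5-b->S2; S6-a->S4; S6-b->S7; S7-a->S8; S7-b->S9; S8-a->S8; S8-b->S10; S9-a->S8; S9-b->S9; S10-a->S8; S10-b->S7

Build one automaton per condition and run them in lockstep. One (4 states) tracks how much of the suffix `abb` has currently been matched; the other (5 states) tracks whether and how much of `babb` has been seen. Each combined state is a pair, one component from each; accept when both components accept.
An 11-state machine:
          a    b  
>  S0     S1   S2 
   S1     S1   S3 
   S2     S4   S2 
   S3     S4   S5 
   S4     S1   S6 
   S5     S4   S2 
   S6     S4   S7 
 * S7     S8   S9 
   S8     S8  S10 
   S9     S8   S9 
   S10    S8   S7 
(> = start, * = accepting)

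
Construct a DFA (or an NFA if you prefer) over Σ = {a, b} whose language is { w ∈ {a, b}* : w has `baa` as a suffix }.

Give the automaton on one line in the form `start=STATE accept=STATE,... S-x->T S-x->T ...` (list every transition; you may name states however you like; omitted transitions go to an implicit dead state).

Remember how much of `baa` the current input suffix matches. State s0 means no match yet; s1 means the last symbol is `b`; s2 means the last 2 symbols are `ba`; s3 means the last 3 symbols are `baa`. Only s3 accepts. On a mismatch, fall back to the longest proper suffix that is still a prefix of `baa`.
        a   b  
>  s0   s0  s1 
   s1   s2  s1 
   s2   s3  s1 
 * s3   s0  s1 
(> = start, * = accepting)

start=s0 accept=s3 s0-a->s0 s0-b->s1 s1-a->s2 s1-b->s1 s2-a->s3 s2-b->s1 s3-a->s0 s3-b->s1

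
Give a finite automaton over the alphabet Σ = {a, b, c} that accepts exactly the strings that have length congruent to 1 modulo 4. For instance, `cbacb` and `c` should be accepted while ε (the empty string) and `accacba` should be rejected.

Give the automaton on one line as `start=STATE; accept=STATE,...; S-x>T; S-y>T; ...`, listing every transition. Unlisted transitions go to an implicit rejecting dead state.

start=q0; accept=q1; q0-a>q1; q0-b>q1; q0-c>q1; q1-a>q2; q1-b>q2; q1-c>q2; q2-a>q3; q2-b>q3; q2-c>q3; q3-a>q0; q3-b>q0; q3-c>q0

Count input length modulo 4: every symbol advances one step around the cycle q0 → q1 → q2 → q3 → q0. Accept at q1.
4 states suffice.
        a   b   c  
>  q0   q1  q1  q1 
 * q1   q2  q2  q2 
   q2   q3  q3  q3 
   q3   q0  q0  q0 
(> = start, * = accepting)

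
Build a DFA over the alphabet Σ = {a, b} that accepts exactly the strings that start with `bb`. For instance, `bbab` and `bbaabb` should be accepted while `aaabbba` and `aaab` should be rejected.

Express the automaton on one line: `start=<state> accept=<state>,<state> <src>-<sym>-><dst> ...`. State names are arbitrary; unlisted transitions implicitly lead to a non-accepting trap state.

Walk along `bb` while the input agrees: from q0 take `b` to q1, and so on. Any deviation drops to the rejecting sink q3. Once q2 is reached the prefix is confirmed and every continuation is accepted.
With 4 states:
        a   b  
>  q0   q3  q1 
   q1   q3  q2 
 * q2   q2  q2 
   q3   q3  q3 
(> = start, * = accepting)

start=q0 accept=q2 q0-a->q3 q0-b->q1 q1-a->q3 q1-b->q2 q2-a->q2 q2-b->q2 q3-a->q3 q3-b->q3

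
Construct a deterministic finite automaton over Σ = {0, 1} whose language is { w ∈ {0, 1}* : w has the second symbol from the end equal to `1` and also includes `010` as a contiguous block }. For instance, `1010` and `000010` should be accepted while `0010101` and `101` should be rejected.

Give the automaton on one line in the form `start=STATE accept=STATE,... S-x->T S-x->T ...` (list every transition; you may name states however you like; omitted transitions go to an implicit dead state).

Handle the two conditions separately and then intersect. One (7 states) tracks the last 2 symbols read; the other (4 states) tracks whether and how much of `010` has been seen. Each combined state is a pair, one component from each; accept when both components accept. After merging equivalent states the machine shrinks.
A 7-state machine:
        0   1  
>  S0   S1  S0 
   S1   S1  S2 
   S2   S3  S0 
 * S3   S4  S5 
   S4   S4  S5 
   S5   S3  S6 
 * S6   S3  S6 
(> = start, * = accepting)

start=S0 accept=S3,S6 S0-0->S1 S0-1->S0 S1-0->S1 S1-1->S2 S2-0->S3 S2-1->S0 S3-0->S4 S3-1->S5 S4-0->S4 S4-1->S5 S5-0->S3 S5-1->S6 S6-0->S3 S6-1->S6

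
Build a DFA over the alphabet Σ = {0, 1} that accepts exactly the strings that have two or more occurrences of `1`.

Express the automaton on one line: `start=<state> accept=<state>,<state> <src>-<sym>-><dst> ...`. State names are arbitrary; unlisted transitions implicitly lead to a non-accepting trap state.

start=S0 accept=S2,S3 S0-0->S0 S0-1->S1 S1-0->S1 S1-1->S2 S2-0->S2 S2-1->S3 S3-0->S3 S3-1->S3

Count `1`s, saturating at 3: states S0 through S2 mean 0 through 2 `1`s seen; S3 means more than 2. Each `1` increments (capped at S3); other symbols loop. Accept from {S2, S3}.
A 4-state machine:
        0   1  
>  S0   S0  S1 
   S1   S1  S2 
 * S2   S2  S3 
 * S3   S3  S3 
(> = start, * = accepting)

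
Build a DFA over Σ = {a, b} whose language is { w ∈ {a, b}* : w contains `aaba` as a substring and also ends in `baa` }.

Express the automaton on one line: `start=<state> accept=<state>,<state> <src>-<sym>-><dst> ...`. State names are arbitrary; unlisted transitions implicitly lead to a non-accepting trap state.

Run two small machines in parallel and take their product. The first has 5 states tracking whether and how much of `aaba` has been seen; the second has 4 states tracking how much of the suffix `baa` has currently been matched. A product state is a pair (one from each), accepting exactly when both do.
11 states suffice.
          a    b  
>  q0     q1   q2 
   q1     q3   q2 
   q2     q4   q2 
   q3     q3   q5 
   q4     q6   q2 
   q5     q7   q2 
   q6     q3   q5 
   q7     q8   q9 
 * q8    q10   q9 
   q9     q7   q9 
   q10   q10   q9 
(> = start, * = accepting)

start=q0 accept=q8 q0-a->q1 q0-b->q2 q1-a->q3 q1-b->q2 q2-a->q4 q2-b->q2 q3-a->q3 q3-b->q5 q4-a->q6 q4-b->q2 q5-a->q7 q5-b->q2 q6-a->q3 q6-b->q5 q7-a->q8 q7-b->q9 q8-a->q10 q8-b->q9 q9-a->q7 q9-b->q9 q10-a->q10 q10-b->q9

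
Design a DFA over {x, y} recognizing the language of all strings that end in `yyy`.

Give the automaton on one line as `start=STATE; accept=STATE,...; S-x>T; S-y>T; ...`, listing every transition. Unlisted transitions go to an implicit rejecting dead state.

start=q0; accept=q3; q0-x>q0; q0-y>q1; q1-x>q0; q1-y>q2; q2-x>q0; q2-y>q3; q3-x>q0; q3-y>q3

Let each state record the length of the longest suffix of the input read so far that is also a prefix of `yyy`. q1 means the last symbol is `y`; q2 means the last 2 symbols are `yy`; q3 means the last 3 symbols are `yyy`. Accept only at q3, where the string currently ends in `yyy`.
        x   y  
>  q0   q0  q1 
   q1   q0  q2 
   q2   q0  q3 
 * q3   q0  q3 
(> = start, * = accepting)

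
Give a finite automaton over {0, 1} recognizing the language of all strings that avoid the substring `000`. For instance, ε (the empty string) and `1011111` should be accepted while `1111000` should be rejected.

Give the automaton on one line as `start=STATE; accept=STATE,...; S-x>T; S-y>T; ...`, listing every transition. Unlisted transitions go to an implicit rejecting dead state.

start=S0; accept=S0,S1,S2; S0-0>S1; S0-1>S0; S1-0>S2; S1-1>S0; S2-0>S3; S2-1>S0; S3-0>S3; S3-1>S3

This is the complement of 'contains `000`'. Use the same substring-matching states — S0 through S3 holding how much of `000` has just been matched — but flip the accepting set: everything except the trap S3 accepts.
        0   1  
>* S0   S1  S0 
 * S1   S2  S0 
 * S2   S3  S0 
   S3   S3  S3 
(> = start, * = accepting)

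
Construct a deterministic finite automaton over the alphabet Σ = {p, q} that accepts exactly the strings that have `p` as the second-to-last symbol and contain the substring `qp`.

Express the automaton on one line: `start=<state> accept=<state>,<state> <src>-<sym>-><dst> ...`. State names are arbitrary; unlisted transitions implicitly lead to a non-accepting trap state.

Run two small machines in parallel and take their product. The first has 7 states tracking the last 2 symbols read; the second has 3 states tracking whether and how much of `qp` has been seen. A product state is a pair (one from each), accepting exactly when both do.
10 states suffice.
        p   q  
>  s0   s1  s2 
   s1   s3  s4 
   s2   s5  s6 
   s3   s3  s4 
   s4   s5  s6 
   s5   s7  s8 
   s6   s5  s6 
 * s7   s7  s8 
 * s8   s5  s9 
   s9   s5  s9 
(> = start, * = accepting)

start=s0 accept=s7,s8 s0-p->s1 s0-q->s2 s1-p->s3 s1-q->s4 s2-p->s5 s2-q->s6 s3-p->s3 s3-q->s4 s4-p->s5 s4-q->s6 s5-p->s7 s5-q->s8 s6-p->s5 s6-q->s6 s7-p->s7 s7-q->s8 s8-p->s5 s8-q->s9 s9-p->s5 s9-q->s9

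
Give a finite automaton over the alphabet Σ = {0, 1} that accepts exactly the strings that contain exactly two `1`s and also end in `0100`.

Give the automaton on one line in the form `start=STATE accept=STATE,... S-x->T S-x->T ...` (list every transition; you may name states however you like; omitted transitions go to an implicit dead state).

start=s0 accept=s6 s0-0->s0 s0-1->s1 s1-0->s2 s1-1->s3 s2-0->s2 s2-1->s4 s3-0->s3 s3-1->s3 s4-0->s5 s4-1->s3 s5-0->s6 s5-1->s3 s6-0->s3 s6-1->s3

Run two small machines in parallel and take their product. The first has 4 states tracking the count of `1`s, saturating at 3; the second has 5 states tracking how much of the suffix `0100` has currently been matched. A product state is a pair (one from each), accepting exactly when both do. Minimizing collapses redundant product states.
With 7 states:
        0   1  
>  s0   s0  s1 
   s1   s2  s3 
   s2   s2  s4 
   s3   s3  s3 
   s4   s5  s3 
   s5   s6  s3 
 * s6   s3  s3 
(> = start, * = accepting)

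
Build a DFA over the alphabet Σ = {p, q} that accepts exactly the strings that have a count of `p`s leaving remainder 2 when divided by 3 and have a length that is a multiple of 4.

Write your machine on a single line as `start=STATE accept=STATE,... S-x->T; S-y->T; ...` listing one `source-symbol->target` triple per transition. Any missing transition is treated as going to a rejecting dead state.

start=s0; accept=s10; s0-p->s1; s0-q->s2; s1-p->s3; s1-q->s4; s2-p->s4; s2-q->s5; s3-p->s6; s3-q->s7; s4-p->s7; s4-q->s8; s5-p->s8; s5-q->s6; s6-p->s9; s6-q->s0; s7-p->s0; s7-q->s10; s8-p->s10; s8-q->s9; s9-p->s11; s9-q->s1; s10-p->s2; s10-q->s11; s11-p->s5; s11-q->s3

Handle the two conditions separately and then intersect. The first has 3 states tracking the count of `p`s modulo 3; the second has 4 states tracking the input length modulo 4. A product state is a pair (one from each), accepting exactly when both do.
A 12-state machine:
          p    q  
>  s0     s1   s2 
   s1     s3   s4 
   s2     s4   s5 
   s3     s6   s7 
   s4     s7   s8 
   s5     s8   s6 
   s6     s9   s0 
   s7     s0  s10 
   s8    s10   s9 
   s9    s11   s1 
 * s10    s2  s11 
   s11    s5   s3 
(> = start, * = accepting)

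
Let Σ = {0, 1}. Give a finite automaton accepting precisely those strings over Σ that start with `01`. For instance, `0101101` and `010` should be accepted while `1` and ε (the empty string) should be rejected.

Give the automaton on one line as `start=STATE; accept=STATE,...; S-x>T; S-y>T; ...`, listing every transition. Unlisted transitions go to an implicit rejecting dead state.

Walk along `01` while the input agrees: from s0 take `0` to s1, and so on. Any deviation drops to the rejecting sink s3. Once s2 is reached the prefix is confirmed and every continuation is accepted.
With 4 states:
        0   1  
>  s0   s1  s3 
   s1   s3  s2 
 * s2   s2  s2 
   s3   s3  s3 
(> = start, * = accepting)

start=s0; accept=s2; s0-0>s1; s0-1>s3; s1-0>s3; s1-1>s2; s2-0>s2; s2-1>s2; s3-0>s3; s3-1>s3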